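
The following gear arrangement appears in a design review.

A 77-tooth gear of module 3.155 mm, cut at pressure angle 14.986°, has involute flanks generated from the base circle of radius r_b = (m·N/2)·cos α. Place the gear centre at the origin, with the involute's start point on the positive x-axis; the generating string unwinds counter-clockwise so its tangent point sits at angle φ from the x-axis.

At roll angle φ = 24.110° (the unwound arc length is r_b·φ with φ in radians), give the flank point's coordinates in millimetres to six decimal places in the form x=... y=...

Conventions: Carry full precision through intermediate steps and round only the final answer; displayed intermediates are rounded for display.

recognized (one wheel, involute flank): single-mesh tooth geometry, m = 3.155, N = 77
pitch radius r_p = m·N/2 = 3.155·77/2 = 121.467500
base radius r_b = r_p·cos α = 121.467500·cos 14.986° = 117.336274
roll angle φ = 24.110° = 0.42079888 rad
x = r_b·(cos φ + φ·sin φ) = 127.269368
y = r_b·(sin φ − φ·cos φ) = 2.863025

x=127.269368 y=2.863025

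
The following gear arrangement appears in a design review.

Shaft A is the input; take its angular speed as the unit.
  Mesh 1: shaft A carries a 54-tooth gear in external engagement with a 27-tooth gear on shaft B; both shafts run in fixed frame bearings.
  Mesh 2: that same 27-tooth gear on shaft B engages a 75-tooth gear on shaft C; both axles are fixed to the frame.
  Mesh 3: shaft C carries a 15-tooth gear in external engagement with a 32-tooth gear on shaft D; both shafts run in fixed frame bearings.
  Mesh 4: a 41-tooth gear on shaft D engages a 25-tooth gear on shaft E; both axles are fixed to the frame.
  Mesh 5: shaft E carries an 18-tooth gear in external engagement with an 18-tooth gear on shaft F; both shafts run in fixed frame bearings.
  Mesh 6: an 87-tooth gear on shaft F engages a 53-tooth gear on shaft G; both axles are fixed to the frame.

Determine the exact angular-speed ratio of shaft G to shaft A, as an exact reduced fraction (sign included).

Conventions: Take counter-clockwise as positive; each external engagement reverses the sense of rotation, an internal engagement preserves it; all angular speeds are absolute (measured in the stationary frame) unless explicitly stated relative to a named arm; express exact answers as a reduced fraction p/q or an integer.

class = fixed-axis compound train [6 meshes; 6 ratios multiply, 6 sense flips]
mesh 1 [54T→27T]: running ratio 2, sense −
mesh 2 [27T→75T]: running ratio 18/25, sense +
mesh 3 [15T→32T]: running ratio 27/80, sense −
mesh 4 [41T→25T]: running ratio 1107/2000, sense +
mesh 5 [18T→18T]: running ratio 1107/2000, sense −
mesh 6 [87T→53T]: running ratio 96309/106000, sense +
ω_out/ω_in = 96309/106000

96309/106000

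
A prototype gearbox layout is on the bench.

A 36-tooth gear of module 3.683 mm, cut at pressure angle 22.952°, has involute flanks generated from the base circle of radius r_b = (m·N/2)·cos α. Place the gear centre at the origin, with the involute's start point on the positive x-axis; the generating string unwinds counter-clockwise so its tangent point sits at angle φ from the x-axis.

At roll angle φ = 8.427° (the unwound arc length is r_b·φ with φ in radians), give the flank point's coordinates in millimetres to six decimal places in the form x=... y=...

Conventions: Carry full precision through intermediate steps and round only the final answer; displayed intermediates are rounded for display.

single-mesh involute tooth geometry (36T wheel at module 3.683)
pitch radius r_p = m·N/2 = 3.683·36/2 = 66.294000
base radius r_b = r_p·cos α = 66.294000·cos 22.952° = 61.045628
roll angle φ = 8.427° = 0.14707890 rad
x = r_b·(cos φ + φ·sin φ) = 61.702337
y = r_b·(sin φ − φ·cos φ) = 0.064602

x=61.702337 y=0.064602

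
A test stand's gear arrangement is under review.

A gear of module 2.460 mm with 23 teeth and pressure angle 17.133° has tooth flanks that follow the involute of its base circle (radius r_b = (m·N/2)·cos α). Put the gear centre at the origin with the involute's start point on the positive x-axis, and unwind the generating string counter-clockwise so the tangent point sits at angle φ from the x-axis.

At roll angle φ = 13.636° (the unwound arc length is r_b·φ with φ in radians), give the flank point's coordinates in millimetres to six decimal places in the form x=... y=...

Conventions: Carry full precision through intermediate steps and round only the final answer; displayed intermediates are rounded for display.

single-mesh involute tooth geometry (23T wheel at module 2.460)
pitch radius r_p = m·N/2 = 2.460·23/2 = 28.290000
base radius r_b = r_p·cos α = 28.290000·cos 17.133° = 27.034589
roll angle φ = 13.636° = 0.23799310 rad
x = r_b·(cos φ + φ·sin φ) = 27.789411
y = r_b·(sin φ − φ·cos φ) = 0.120790

x=27.789411 y=0.120790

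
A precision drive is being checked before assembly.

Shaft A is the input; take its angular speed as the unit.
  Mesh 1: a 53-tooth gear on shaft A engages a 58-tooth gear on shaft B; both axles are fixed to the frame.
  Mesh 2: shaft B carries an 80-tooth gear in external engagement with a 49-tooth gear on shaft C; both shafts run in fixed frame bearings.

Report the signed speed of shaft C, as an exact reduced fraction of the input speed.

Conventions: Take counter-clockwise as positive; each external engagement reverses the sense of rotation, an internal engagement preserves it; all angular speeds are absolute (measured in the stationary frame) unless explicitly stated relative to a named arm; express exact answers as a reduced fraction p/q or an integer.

2-mesh fixed-axis compound train (all bearings frame-fixed)
mesh 1 [53T→58T]: |ω|/ω_in = 1×53/58 = 53/58, sense flips to −
mesh 2 [80T→49T]: |ω|/ω_in = (53/58)×80/49 = 2120/1421, sense flips to +
signed output speed (× input speed) = 2120/1421

2120/1421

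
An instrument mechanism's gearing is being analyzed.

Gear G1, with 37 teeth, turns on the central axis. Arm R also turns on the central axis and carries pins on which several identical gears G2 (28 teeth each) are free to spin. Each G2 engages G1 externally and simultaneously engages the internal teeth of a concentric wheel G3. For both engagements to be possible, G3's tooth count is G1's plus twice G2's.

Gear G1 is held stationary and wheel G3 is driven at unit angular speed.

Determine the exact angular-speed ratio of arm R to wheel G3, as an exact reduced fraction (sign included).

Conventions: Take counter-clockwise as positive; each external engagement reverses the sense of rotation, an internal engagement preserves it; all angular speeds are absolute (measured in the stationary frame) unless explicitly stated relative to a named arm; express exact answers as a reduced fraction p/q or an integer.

93/130

recognized (axles ride arm R): planetary set, 37/28/93 teeth
ring teeth: 37 + 2·28 = 93
37(ω_sun−ω_arm) = −93(ω_ring−ω_arm),  ω_sun = 0, ω_ring = 1
37(0−ω_arm) = −93(1−ω_arm)  ⇒  130·ω_arm = 93  ⇒  ω_arm = 93/130
ω_out/ω_in = 93/130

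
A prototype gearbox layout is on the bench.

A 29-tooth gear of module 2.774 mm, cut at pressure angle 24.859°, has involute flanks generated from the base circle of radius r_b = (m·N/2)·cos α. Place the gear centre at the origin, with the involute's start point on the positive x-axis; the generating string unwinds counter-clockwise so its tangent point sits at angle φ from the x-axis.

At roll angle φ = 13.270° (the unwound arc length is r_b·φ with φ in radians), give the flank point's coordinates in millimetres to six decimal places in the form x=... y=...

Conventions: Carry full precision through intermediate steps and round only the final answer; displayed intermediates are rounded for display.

x=37.461897 y=0.150328

single-mesh involute tooth geometry (29T wheel at module 2.774)
pitch radius r_p = m·N/2 = 2.774·29/2 = 40.223000
base radius r_b = r_p·cos α = 40.223000·cos 24.859° = 36.496141
roll angle φ = 13.270° = 0.23160519 rad
x = r_b·(cos φ + φ·sin φ) = 37.461897
y = r_b·(sin φ − φ·cos φ) = 0.150328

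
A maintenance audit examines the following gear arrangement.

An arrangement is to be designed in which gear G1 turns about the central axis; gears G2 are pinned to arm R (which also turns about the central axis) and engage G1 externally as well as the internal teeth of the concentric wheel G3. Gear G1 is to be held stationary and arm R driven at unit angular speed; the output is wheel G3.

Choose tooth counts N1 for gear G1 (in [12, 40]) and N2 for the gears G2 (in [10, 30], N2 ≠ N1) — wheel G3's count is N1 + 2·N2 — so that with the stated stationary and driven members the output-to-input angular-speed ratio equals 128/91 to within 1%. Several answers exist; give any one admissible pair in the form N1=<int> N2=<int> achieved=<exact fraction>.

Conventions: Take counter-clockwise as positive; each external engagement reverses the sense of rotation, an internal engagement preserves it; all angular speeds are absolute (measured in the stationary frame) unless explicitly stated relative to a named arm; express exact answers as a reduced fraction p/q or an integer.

planetary set to be sized for 128/91 (Willis relation)
Willis with ω_sun = 0: ω_ring/ω_arm = (N1+N3)/N3; set equal to 128/91  ⇒  N3/N1 = 1/(128/91 − 1) = 91/37
N3 = N1 + 2·N2  ⇒  N2/N1 = (N3/N1 − 1)/2 = (91/37 − 1)/2 = 27/37
smallest multiple with N1 ≥ 12 and N2 ≥ 10: k = 1  ⇒  N1 = 1·37 = 37, N2 = 1·27 = 27 (N1 ≤ 40, N2 ≤ 30, N2 ≠ N1 ✓), N3 = 37 + 2·27 = 91
check: (N1+N3)/N3 with N1 = 37, N3 = 91 gives 128/91; |achieved − target| = 0 ≤ 32/2275 ✓

N1=37 N2=27 achieved=128/91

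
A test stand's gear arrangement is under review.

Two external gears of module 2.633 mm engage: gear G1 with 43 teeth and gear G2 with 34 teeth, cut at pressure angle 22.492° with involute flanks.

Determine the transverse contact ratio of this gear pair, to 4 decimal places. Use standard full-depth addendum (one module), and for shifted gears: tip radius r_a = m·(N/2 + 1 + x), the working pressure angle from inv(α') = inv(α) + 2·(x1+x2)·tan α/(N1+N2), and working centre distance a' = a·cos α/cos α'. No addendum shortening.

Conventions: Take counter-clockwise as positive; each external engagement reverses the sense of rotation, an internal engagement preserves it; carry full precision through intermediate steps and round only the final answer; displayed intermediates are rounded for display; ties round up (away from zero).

recognized (one external pair, fixed centres): single-mesh tooth geometry, m = 2.633, N1 = 43, N2 = 34
base radii: r_b1 = 52.303383, r_b2 = 41.356163
tip radii: r_a1 = 59.242500, r_a2 = 47.394000
no profile shift: α' = α, a' = a
action lengths: √(r_a1²−r_b1²) = 27.821394, √(r_a2²−r_b2²) = 23.148629
base pitch p_b = π·m·cos α = 7.642601
CR = (27.821394 + 23.148629 − 101.370500·sin 22.49200°)/7.642601 = 1.595045
contact ratio ≈ 1.5950

1.5950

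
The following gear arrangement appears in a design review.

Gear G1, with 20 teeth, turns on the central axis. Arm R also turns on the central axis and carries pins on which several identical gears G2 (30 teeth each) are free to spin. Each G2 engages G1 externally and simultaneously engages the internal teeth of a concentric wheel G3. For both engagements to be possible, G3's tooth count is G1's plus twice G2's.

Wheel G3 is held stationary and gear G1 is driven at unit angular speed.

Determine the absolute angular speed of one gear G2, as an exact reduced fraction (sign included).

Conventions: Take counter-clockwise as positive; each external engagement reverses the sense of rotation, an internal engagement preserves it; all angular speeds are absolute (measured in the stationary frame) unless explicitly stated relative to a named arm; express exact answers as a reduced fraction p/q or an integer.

class = planetary set [G3 = 20+2·30 = 80; Willis about the carrier]
ring teeth: 20 + 2·30 = 80
20(ω_sun−ω_arm) = −80(ω_ring−ω_arm),  ω_ring = 0, ω_sun = 1
20(1−ω_arm) = −80(0−ω_arm)  ⇒  100·ω_arm = 20  ⇒  ω_arm = 1/5
sun–planet mesh: 20·(1−1/5) = −30·(ω_p−ω_arm)  ⇒  ω_p−ω_arm = -8/15
ω_p = 1/5 − 8/15 = -1/3
exact speed ratio = -1/3

-1/3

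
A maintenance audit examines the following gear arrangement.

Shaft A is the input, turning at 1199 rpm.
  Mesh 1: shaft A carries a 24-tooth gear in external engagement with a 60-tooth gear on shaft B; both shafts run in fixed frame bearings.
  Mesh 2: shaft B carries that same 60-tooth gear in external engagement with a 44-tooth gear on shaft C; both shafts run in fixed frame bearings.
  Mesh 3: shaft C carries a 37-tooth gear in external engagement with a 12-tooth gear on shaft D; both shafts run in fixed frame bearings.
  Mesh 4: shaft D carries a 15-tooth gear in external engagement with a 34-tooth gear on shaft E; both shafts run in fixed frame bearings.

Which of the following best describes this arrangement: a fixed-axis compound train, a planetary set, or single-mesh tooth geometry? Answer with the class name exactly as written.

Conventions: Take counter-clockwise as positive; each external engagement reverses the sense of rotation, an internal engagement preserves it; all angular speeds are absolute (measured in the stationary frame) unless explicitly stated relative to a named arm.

fixed-axis compound train

class = fixed-axis compound train [4 meshes; 4 ratios multiply, 4 sense flips]
classification: fixed-axis compound train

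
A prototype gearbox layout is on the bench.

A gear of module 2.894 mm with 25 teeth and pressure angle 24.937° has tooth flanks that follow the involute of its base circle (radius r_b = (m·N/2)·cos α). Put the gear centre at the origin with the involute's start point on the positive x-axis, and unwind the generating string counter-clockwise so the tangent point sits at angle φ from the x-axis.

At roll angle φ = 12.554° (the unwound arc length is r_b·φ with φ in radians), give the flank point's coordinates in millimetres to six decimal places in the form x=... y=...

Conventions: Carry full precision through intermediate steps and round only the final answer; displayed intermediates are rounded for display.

x=33.580450 y=0.114466

class = single-mesh tooth geometry [base-circle involute, m = 2.894, 25T]
pitch radius r_p = m·N/2 = 2.894·25/2 = 36.175000
base radius r_b = r_p·cos α = 36.175000·cos 24.937° = 32.802475
roll angle φ = 12.554° = 0.21910863 rad
x = r_b·(cos φ + φ·sin φ) = 33.580450
y = r_b·(sin φ − φ·cos φ) = 0.114466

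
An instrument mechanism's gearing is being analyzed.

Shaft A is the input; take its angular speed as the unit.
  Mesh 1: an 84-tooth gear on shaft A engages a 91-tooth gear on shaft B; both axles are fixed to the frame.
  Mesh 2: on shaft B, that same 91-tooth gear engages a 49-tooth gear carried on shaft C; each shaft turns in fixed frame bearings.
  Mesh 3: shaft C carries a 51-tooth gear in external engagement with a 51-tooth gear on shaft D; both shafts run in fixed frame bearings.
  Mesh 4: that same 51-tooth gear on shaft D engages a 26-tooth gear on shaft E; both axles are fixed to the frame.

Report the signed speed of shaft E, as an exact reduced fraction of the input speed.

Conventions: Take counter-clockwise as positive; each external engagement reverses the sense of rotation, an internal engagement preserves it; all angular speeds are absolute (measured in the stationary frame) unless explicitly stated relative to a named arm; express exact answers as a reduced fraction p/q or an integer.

4-mesh fixed-axis compound train (all bearings frame-fixed)
mesh 1 [84T→91T]: |ω|/ω_in = 1×84/91 = 12/13, sense flips to −
mesh 2 [91T→49T]: |ω|/ω_in = (12/13)×91/49 = 12/7, sense flips to +
mesh 3 [51T→51T]: |ω|/ω_in = (12/7)×51/51 = 12/7, sense flips to −
mesh 4 [51T→26T]: |ω|/ω_in = (12/7)×51/26 = 306/91, sense flips to +
signed output speed (× input speed) = 306/91

306/91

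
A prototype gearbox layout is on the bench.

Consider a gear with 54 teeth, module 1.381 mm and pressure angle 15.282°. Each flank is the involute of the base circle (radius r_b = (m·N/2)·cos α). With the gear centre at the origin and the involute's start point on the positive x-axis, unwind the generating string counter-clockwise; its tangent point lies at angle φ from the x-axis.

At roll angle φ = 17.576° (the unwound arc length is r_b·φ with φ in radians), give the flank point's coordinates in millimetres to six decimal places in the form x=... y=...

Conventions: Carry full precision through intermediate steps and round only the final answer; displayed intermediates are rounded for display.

x=37.621277 y=0.342848

topology: single-mesh involute geometry — m = 1.381, N = 54
pitch radius r_p = m·N/2 = 1.381·54/2 = 37.287000
base radius r_b = r_p·cos α = 37.287000·cos 15.282° = 35.968542
roll angle φ = 17.576° = 0.30675907 rad
x = r_b·(cos φ + φ·sin φ) = 37.621277
y = r_b·(sin φ − φ·cos φ) = 0.342848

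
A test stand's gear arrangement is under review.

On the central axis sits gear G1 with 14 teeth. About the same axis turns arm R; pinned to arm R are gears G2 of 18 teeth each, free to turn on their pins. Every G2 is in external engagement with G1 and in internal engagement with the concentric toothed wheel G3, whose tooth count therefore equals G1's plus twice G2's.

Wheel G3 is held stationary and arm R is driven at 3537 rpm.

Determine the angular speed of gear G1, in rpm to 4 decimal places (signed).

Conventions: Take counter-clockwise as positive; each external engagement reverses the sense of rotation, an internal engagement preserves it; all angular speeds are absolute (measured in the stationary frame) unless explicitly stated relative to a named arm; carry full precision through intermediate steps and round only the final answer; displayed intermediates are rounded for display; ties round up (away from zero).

+16169.1429 rpm

planetary set (14T centre, 18T on arm, 50T internal) — Willis relation
normalise by the input: solve with ω_arm = 1, then scale by 3537 rpm
ring teeth: 14 + 2·18 = 50
14(ω_sun−ω_arm) = −50(ω_ring−ω_arm),  ω_ring = 0, ω_arm = 1
ω_sun = 1 − (50/14)(0−1) = 32/7
scale: ω_sun = 32/7 × 3537 rpm = +16169.1429 rpm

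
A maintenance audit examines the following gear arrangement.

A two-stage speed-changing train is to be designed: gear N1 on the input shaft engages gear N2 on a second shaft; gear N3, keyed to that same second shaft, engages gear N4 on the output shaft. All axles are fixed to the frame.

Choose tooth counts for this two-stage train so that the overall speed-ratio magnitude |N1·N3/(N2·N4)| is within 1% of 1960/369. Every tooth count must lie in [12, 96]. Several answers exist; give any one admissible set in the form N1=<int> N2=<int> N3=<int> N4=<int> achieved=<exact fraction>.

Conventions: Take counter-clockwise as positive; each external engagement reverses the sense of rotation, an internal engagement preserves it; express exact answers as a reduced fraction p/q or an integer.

class = fixed-axis compound train [2-stage, 1960/369 wanted]
target = 1960/369 in lowest terms: an exact hit needs N1·N3 = k·1960 and N2·N4 = k·369 for one integer k, every count in [12, 96]; additionally prefer no 1:1 stage (N1 ≠ N2, N3 ≠ N4)
k = 1: no 1:1-free in-range split of k·1960 and k·369 into factor pairs; take k = 2
k = 2: N1·N3 = 3920 = 49·80, N2·N4 = 738 = 18·41
achieved = 49·80/(18·41) = 1960/369; |achieved − target| = 0 ≤ 98/1845 ✓

N1=49 N2=18 N3=80 N4=41 achieved=1960/369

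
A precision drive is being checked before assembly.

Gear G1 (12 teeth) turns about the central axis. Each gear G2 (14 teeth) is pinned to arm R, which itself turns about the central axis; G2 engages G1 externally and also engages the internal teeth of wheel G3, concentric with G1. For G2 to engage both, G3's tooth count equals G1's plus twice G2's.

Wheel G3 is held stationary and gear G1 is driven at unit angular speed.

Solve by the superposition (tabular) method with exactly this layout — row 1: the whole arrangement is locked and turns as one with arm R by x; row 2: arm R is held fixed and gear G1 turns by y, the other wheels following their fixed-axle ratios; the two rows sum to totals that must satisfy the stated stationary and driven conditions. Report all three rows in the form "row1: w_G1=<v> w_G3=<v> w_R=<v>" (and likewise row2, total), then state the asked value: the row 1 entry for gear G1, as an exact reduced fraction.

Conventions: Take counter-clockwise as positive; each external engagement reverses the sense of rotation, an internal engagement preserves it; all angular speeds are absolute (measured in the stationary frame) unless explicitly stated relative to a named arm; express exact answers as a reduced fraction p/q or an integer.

row1: w_G1=3/13 w_G3=3/13 w_R=3/13
row2: w_G1=10/13 w_G3=-3/13 w_R=0
total: w_G1=1 w_G3=0 w_R=3/13
asked value: 3/13

topology: planetary set — G1 12T / G2 14T / G3 40T, arm = carrier (Willis)
row 1 (train locked, turned with arm): all members turn x
row 2 — arm fixed, fixed-axis ratios: sun y, ring −(12/40)·y, arm 0
boundary: total ω_ring = x − (12/40)·y = 0 and total ω_sun = x + y = 1  ⇒  y = 10/13, x = 3/13
row 2 ring = −(12/40)·10/13 = -3/13
totals (row 1 + row 2): sun 3/13 + 10/13 = 1, ring 3/13 + (-3/13) = 0, arm 3/13 + 0 = 3/13
asked cell (row1, sun) = 3/13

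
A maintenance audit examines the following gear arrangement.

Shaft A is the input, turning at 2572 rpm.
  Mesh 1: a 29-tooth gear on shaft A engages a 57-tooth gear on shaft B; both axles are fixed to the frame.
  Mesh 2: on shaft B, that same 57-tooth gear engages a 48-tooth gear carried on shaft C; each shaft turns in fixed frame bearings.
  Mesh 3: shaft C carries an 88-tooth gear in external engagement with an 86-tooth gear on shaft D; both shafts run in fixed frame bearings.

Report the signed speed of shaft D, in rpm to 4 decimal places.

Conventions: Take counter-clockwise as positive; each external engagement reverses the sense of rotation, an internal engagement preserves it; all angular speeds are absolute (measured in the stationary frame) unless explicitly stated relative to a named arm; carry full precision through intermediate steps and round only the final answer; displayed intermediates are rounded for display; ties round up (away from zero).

-1590.0543 rpm

3-mesh fixed-axis compound train (all bearings frame-fixed)
mesh 1 [29T→57T]: ω = 2572.0000×29/57 = 1308.5614 rpm, sense flips to −
mesh 2 [57T→48T]: ω = 1308.5614×57/48 = 1553.9167 rpm, sense flips to +
mesh 3 [88T→86T]: ω = 1553.9167×88/86 = 1590.0543 rpm, sense flips to −
signed output speed = -1590.0543 rpm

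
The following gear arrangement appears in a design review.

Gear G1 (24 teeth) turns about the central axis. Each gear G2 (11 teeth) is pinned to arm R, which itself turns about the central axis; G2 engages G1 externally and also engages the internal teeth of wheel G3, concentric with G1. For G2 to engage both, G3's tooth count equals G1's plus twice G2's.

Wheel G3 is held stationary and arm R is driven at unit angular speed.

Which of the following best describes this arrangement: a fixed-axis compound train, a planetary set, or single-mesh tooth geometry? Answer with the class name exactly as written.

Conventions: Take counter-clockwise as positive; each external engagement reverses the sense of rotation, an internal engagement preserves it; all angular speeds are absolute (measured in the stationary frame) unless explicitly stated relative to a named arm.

planetary set

recognized (axles ride arm R): planetary set, 24/11/46 teeth
classification: planetary set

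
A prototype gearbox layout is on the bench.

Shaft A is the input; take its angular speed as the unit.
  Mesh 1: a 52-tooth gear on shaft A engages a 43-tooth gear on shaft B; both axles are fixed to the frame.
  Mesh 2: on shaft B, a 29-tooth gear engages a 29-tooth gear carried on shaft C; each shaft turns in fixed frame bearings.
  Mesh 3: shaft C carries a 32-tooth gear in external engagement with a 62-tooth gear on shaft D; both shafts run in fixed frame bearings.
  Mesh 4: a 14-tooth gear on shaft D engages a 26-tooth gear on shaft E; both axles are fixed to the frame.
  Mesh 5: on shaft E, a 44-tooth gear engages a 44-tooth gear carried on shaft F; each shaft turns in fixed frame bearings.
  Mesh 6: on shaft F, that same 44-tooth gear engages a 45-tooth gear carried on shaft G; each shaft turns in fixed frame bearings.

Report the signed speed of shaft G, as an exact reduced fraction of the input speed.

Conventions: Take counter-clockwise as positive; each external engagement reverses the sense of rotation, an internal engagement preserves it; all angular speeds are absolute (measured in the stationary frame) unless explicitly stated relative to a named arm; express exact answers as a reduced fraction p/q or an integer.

19712/59985

6-mesh fixed-axis compound train (all bearings frame-fixed)
mesh 1 [52T→43T]: |ω|/ω_in = 1×52/43 = 52/43, sense flips to −
mesh 2 [29T→29T]: |ω|/ω_in = (52/43)×29/29 = 52/43, sense flips to +
mesh 3 [32T→62T]: |ω|/ω_in = (52/43)×32/62 = 832/1333, sense flips to −
mesh 4 [14T→26T]: |ω|/ω_in = (832/1333)×14/26 = 448/1333, sense flips to +
mesh 5 [44T→44T]: |ω|/ω_in = (448/1333)×44/44 = 448/1333, sense flips to −
mesh 6 [44T→45T]: |ω|/ω_in = (448/1333)×44/45 = 19712/59985, sense flips to +
signed output speed (× input speed) = 19712/59985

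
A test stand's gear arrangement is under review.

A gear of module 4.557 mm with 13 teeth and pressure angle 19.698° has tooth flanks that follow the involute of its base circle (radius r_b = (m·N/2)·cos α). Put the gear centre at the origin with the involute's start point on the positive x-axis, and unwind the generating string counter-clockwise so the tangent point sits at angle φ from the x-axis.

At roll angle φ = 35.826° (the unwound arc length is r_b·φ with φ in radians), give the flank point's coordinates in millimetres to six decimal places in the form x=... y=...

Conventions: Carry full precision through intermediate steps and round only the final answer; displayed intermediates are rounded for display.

x=32.817398 y=2.184915

recognized (one wheel, involute flank): single-mesh tooth geometry, m = 4.557, N = 13
pitch radius r_p = m·N/2 = 4.557·13/2 = 29.620500
base radius r_b = r_p·cos α = 29.620500·cos 19.698° = 27.887177
roll angle φ = 35.826° = 0.62528166 rad
x = r_b·(cos φ + φ·sin φ) = 32.817398
y = r_b·(sin φ − φ·cos φ) = 2.184915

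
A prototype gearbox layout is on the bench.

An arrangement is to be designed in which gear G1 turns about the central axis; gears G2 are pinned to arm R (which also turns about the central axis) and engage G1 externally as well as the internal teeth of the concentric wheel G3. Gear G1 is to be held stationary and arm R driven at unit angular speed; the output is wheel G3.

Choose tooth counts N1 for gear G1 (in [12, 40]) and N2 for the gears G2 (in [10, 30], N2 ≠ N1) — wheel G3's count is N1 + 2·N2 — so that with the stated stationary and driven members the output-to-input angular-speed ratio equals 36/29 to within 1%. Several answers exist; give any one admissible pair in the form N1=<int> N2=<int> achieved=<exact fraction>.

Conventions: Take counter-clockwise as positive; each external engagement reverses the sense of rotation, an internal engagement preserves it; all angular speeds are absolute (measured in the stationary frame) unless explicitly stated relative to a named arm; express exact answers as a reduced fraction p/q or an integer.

topology: planetary set — design target 36/29, arm = carrier (Willis)
Willis with ω_sun = 0: ω_ring/ω_arm = (N1+N3)/N3; set equal to 36/29  ⇒  N3/N1 = 1/(36/29 − 1) = 29/7
N3 = N1 + 2·N2  ⇒  N2/N1 = (N3/N1 − 1)/2 = (29/7 − 1)/2 = 11/7
smallest multiple with N1 ≥ 12 and N2 ≥ 10: k = 2  ⇒  N1 = 2·7 = 14, N2 = 2·11 = 22 (N1 ≤ 40, N2 ≤ 30, N2 ≠ N1 ✓), N3 = 14 + 2·22 = 58
check: (N1+N3)/N3 with N1 = 14, N3 = 58 gives 36/29; |achieved − target| = 0 ≤ 9/725 ✓

N1=14 N2=22 achieved=36/29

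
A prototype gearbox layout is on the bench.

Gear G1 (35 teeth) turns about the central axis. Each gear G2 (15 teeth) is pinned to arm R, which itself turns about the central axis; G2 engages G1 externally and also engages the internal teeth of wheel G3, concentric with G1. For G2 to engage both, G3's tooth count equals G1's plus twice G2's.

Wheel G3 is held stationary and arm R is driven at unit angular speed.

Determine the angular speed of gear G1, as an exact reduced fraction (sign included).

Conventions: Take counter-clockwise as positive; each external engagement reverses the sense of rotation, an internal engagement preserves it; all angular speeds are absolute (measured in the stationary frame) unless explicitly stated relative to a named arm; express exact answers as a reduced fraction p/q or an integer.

20/7

topology: planetary set — G1 35T / G2 15T / G3 65T, arm = carrier (Willis)
ring teeth: 35 + 2·15 = 65
35(ω_sun−ω_arm) = −65(ω_ring−ω_arm),  ω_ring = 0, ω_arm = 1
ω_sun = 1 − (65/35)(0−1) = 20/7
exact speed ratio = 20/7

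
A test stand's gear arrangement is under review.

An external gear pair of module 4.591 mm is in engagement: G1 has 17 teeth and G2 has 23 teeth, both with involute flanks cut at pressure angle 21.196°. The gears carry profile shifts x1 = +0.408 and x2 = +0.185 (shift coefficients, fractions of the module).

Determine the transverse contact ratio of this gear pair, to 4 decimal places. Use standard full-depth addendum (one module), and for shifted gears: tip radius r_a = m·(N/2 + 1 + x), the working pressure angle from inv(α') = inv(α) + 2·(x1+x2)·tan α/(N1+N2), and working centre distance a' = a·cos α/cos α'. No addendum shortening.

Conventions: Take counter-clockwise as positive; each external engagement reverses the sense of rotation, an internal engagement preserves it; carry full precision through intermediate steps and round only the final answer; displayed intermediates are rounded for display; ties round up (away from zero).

1.3982

topology: single-mesh involute geometry — m = 4.591, 17T/23T pair
base radii: r_b1 = 36.383523, r_b2 = 49.224766
tip radii: r_a1 = 45.487628, r_a2 = 58.236835
inv(α') = inv(21.196°) + 2·(+0.408+0.185)·tan α/(17+23) = 0.02935223  ⇒  α' = 24.83457°
a' = a·cos α / cos α' = 91.8200·cos 21.196°/cos 24.83457° = 94.331682
action lengths: √(r_a1²−r_b1²) = 27.301347, √(r_a2²−r_b2²) = 31.119951
base pitch p_b = π·m·cos α = 13.447319
CR = (27.301347 + 31.119951 − 94.331682·sin 24.83457°)/13.447319 = 1.398198
contact ratio ≈ 1.3982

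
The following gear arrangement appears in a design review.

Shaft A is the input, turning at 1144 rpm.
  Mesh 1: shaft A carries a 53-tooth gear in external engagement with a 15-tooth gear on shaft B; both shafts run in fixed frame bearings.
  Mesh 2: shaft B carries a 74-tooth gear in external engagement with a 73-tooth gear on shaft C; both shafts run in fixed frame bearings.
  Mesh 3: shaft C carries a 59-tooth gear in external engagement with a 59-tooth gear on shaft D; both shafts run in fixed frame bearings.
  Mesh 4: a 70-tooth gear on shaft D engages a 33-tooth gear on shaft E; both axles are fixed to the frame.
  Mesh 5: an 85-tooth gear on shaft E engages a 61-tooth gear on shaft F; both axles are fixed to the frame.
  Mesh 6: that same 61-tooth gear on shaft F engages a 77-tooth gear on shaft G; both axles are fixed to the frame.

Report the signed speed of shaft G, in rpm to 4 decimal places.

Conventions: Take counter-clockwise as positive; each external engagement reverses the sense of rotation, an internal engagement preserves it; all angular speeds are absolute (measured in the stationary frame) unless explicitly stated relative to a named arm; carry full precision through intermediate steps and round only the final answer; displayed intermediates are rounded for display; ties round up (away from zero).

+9594.7087 rpm

topology: fixed-axis compound train — 6 meshes, A→G
mesh 1 [53T→15T]: ω = 1144.0000×53/15 = 4042.1333 rpm, sense flips to −
mesh 2 [74T→73T]: ω = 4042.1333×74/73 = 4097.5050 rpm, sense flips to +
mesh 3 [59T→59T]: ω = 4097.5050×59/59 = 4097.5050 rpm, sense flips to −
mesh 4 [70T→33T]: ω = 4097.5050×70/33 = 8691.6773 rpm, sense flips to +
mesh 5 [85T→61T]: ω = 8691.6773×85/61 = 12111.3536 rpm, sense flips to −
mesh 6 [61T→77T]: ω = 12111.3536×61/77 = 9594.7087 rpm, sense flips to +
signed output speed = +9594.7087 rpm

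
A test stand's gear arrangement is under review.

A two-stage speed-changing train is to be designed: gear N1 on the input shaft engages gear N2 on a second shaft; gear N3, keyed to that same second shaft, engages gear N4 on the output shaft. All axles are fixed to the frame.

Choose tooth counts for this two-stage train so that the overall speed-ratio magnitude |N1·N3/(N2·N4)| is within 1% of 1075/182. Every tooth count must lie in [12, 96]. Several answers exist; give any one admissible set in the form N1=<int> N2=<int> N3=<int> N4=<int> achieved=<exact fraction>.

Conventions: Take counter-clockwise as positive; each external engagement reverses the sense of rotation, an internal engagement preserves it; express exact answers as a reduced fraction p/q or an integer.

N1=25 N2=13 N3=43 N4=14 achieved=1075/182

class = fixed-axis compound train [2-stage, 1075/182 wanted]
target = 1075/182 in lowest terms: an exact hit needs N1·N3 = k·1075 and N2·N4 = k·182 for one integer k, every count in [12, 96]; additionally prefer no 1:1 stage (N1 ≠ N2, N3 ≠ N4)
k = 1: N1·N3 = 1075 = 25·43, N2·N4 = 182 = 13·14
achieved = 25·43/(13·14) = 1075/182; |achieved − target| = 0 ≤ 43/728 ✓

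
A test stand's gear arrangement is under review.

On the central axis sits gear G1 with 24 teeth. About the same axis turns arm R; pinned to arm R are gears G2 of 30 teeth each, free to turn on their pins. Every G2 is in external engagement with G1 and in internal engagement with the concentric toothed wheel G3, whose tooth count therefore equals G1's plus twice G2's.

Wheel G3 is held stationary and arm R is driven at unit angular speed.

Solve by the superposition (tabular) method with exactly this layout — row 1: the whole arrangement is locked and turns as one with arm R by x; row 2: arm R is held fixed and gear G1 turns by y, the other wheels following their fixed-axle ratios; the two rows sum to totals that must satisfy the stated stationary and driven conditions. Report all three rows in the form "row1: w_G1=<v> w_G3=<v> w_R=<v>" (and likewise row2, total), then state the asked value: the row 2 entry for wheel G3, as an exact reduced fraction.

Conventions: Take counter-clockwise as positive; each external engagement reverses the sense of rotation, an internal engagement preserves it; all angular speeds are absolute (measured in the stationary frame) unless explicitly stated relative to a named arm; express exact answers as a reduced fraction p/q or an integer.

row1: w_G1=1 w_G3=1 w_R=1
row2: w_G1=7/2 w_G3=-1 w_R=0
total: w_G1=9/2 w_G3=0 w_R=1
asked value: -1

topology: planetary set — G1 24T / G2 30T / G3 84T, arm = carrier (Willis)
row 1 — lock + rotate with arm: ω_sun = ω_ring = ω_arm = x
row 2 — arm fixed, fixed-axis ratios: sun y, ring −(24/84)·y, arm 0
boundary: total ω_ring = x − (24/84)·y = 0 and total ω_arm = x = 1  ⇒  y = 7/2, x = 1
row 2 ring = −(24/84)·7/2 = -1
totals (row 1 + row 2): sun 1 + 7/2 = 9/2, ring 1 + (-1) = 0, arm 1 + 0 = 1
asked cell (row2, ring) = -1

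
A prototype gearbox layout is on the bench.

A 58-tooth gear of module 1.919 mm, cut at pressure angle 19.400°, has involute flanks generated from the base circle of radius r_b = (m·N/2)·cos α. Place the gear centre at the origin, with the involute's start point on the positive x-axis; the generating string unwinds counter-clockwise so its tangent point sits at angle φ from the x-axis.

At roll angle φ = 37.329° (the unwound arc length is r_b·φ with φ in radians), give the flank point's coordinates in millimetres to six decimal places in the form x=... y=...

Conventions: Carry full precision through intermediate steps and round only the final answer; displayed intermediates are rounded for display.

x=62.477164 y=4.636491

single-mesh involute tooth geometry (58T wheel at module 1.919)
pitch radius r_p = m·N/2 = 1.919·58/2 = 55.651000
base radius r_b = r_p·cos α = 55.651000·cos 19.400° = 52.491284
roll angle φ = 37.329° = 0.65151396 rad
x = r_b·(cos φ + φ·sin φ) = 62.477164
y = r_b·(sin φ − φ·cos φ) = 4.636491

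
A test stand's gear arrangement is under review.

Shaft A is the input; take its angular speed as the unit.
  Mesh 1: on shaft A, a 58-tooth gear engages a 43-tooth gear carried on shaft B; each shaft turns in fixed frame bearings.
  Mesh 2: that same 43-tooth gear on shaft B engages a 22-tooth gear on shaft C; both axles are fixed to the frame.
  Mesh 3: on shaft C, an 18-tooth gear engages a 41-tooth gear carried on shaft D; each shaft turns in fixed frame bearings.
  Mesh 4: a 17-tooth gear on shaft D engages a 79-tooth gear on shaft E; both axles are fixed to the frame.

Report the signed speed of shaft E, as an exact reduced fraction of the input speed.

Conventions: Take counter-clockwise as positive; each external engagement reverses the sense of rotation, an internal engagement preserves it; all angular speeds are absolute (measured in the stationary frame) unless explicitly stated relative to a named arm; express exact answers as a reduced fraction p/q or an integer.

8874/35629

4-mesh fixed-axis compound train (all bearings frame-fixed)
mesh 1 [58T→43T]: |ω|/ω_in = 1×58/43 = 58/43, sense flips to −
mesh 2 [43T→22T]: |ω|/ω_in = (58/43)×43/22 = 29/11, sense flips to +
mesh 3 [18T→41T]: |ω|/ω_in = (29/11)×18/41 = 522/451, sense flips to −
mesh 4 [17T→79T]: |ω|/ω_in = (522/451)×17/79 = 8874/35629, sense flips to +
signed output speed (× input speed) = 8874/35629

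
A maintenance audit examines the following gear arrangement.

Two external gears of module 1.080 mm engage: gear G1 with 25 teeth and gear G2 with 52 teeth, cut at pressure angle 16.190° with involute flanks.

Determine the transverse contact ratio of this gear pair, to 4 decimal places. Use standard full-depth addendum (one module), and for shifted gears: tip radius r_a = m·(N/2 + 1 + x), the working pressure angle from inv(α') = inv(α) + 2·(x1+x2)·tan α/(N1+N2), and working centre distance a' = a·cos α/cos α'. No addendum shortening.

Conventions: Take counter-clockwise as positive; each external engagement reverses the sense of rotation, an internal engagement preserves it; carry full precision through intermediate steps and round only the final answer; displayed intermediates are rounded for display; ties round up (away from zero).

class = single-mesh tooth geometry [involute pair 25T × 52T, m = 1.080]
base radii: r_b1 = 12.964622, r_b2 = 26.966414
tip radii: r_a1 = 14.580000, r_a2 = 29.160000
no profile shift: α' = α, a' = a
action lengths: √(r_a1²−r_b1²) = 6.670456, √(r_a2²−r_b2²) = 11.095861
base pitch p_b = π·m·cos α = 3.258365
CR = (6.670456 + 11.095861 − 41.580000·sin 16.19000°)/3.258365 = 1.894458
contact ratio ≈ 1.8945

1.8945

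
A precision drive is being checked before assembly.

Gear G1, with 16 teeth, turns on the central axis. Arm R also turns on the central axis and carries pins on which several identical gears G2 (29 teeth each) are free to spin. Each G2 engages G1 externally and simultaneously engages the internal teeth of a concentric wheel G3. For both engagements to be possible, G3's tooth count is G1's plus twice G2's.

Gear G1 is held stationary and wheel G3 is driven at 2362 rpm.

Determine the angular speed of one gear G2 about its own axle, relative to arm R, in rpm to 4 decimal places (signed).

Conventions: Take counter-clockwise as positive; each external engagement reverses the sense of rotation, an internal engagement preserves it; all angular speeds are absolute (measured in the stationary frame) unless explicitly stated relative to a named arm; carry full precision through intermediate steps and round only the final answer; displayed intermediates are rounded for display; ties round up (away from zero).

+1071.4973 rpm

recognized (axles ride arm R): planetary set, 16/29/74 teeth
normalise by the input: solve with ω_ring = 1, then scale by 2362 rpm
ring teeth: 16 + 2·29 = 74
16(ω_sun−ω_arm) = −74(ω_ring−ω_arm),  ω_sun = 0, ω_ring = 1
16(0−ω_arm) = −74(1−ω_arm)  ⇒  90·ω_arm = 74  ⇒  ω_arm = 37/45
sun–planet mesh: 16·(0−37/45) = −29·(ω_p−ω_arm)  ⇒  ω_p−ω_arm = 592/1305
scale: ω_p−ω_arm = 592/1305 × 2362 rpm = +1071.4973 rpm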